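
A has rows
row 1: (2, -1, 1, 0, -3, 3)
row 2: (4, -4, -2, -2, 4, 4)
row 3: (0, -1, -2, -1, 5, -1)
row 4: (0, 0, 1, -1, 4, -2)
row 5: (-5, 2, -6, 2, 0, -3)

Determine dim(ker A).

Row reduce to echelon form.
R2 ← R2 − (2)·R1: [0, -2, -4, -2, 10, -2]
R5 ← R5 + (5/2)·R1: [0, -1/2, -7/2, 2, -15/2, 9/2]
R3 ← R3 − (1/2)·R2: [0, 0, 0, 0, 0, 0]
R5 ← R5 − (1/4)·R2: [0, 0, -5/2, 5/2, -10, 5]
Swap R3 ↔ R4
R5 ← R5 + (5/2)·R3: [0, 0, 0, 0, 0, 0]
3 nonzero rows, so rank(A) = 3.
A has 6 columns; by rank–nullity, nullity = 6 − 3 = 3.

3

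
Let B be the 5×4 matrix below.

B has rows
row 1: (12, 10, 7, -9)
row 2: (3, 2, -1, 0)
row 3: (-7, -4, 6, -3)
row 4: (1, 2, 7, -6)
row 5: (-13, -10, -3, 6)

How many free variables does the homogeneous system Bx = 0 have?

Row reduce to echelon form.
R2 ← R2 − (1/4)·R1: [0, -1/2, -11/4, 9/4]
R3 ← R3 + (7/12)·R1: [0, 11/6, 121/12, -33/4]
R4 ← R4 − (1/12)·R1: [0, 7/6, 77/12, -21/4]
R5 ← R5 + (13/12)·R1: [0, 5/6, 55/12, -15/4]
R3 ← R3 + (11/3)·R2: [0, 0, 0, 0]
R4 ← R4 + (7/3)·R2: [0, 0, 0, 0]
R5 ← R5 + (5/3)·R2: [0, 0, 0, 0]
2 nonzero rows, so rank(B) = 2.
B has 4 columns; by rank–nullity, nullity = 4 − 2 = 2.

2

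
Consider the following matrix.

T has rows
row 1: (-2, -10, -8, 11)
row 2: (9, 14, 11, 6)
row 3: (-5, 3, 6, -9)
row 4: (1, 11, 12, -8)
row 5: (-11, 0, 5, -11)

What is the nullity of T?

Row reduce to echelon form.
R2 ← R2 + (9/2)·R1: [0, -31, -25, 111/2]
R3 ← R3 − (5/2)·R1: [0, 28, 26, -73/2]
R4 ← R4 + (1/2)·R1: [0, 6, 8, -5/2]
R5 ← R5 − (11/2)·R1: [0, 55, 49, -143/2]
R3 ← R3 + (28/31)·R2: [0, 0, 106/31, 845/62]
R4 ← R4 + (6/31)·R2: [0, 0, 98/31, 511/62]
R5 ← R5 + (55/31)·R2: [0, 0, 144/31, 836/31]
R4 ← R4 − (49/53)·R3: [0, 0, 0, -231/53]
R5 ← R5 − (72/53)·R3: [0, 0, 0, 448/53]
R5 ← R5 + (64/33)·R4: [0, 0, 0, 0]
4 nonzero rows, so rank(T) = 4.
T has 4 columns; by rank–nullity, nullity = 4 − 4 = 0.

0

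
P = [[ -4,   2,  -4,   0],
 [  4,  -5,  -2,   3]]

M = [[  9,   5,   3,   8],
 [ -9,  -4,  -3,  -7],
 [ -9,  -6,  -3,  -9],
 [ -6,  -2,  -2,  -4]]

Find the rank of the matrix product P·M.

2

First compute PM:
[[-18,  -4,  -6, -10],
 [ 81,  46,  27,  73]]
Now row reduce the product.
R2 ← R2 + (9/2)·R1: [0, 28, 0, 28]
2 nonzero rows, so rank(PM) = 2.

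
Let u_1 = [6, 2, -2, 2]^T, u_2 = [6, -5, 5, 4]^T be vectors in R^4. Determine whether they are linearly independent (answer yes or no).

yes

Form the matrix with these vectors as rows and row reduce.
R2 ← R2 − R1: [0, -7, 7, 2]
2 nonzero rows, so the 2 vectors span a space of dimension 2.
Since 2 = 2, the vectors are linearly independent.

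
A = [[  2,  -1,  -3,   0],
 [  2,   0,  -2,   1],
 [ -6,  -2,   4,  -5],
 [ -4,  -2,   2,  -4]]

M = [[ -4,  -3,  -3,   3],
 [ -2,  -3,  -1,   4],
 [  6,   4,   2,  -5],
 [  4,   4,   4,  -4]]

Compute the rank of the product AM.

First compute AM:
[[-24, -15, -11,  17],
 [-16, -10,  -6,  12],
 [ 32,  20,   8, -26],
 [ 16,  10,   2, -14]]
Now row reduce the product.
R2 ← R2 − (2/3)·R1: [0, 0, 4/3, 2/3]
R3 ← R3 + (4/3)·R1: [0, 0, -20/3, -10/3]
R4 ← R4 + (2/3)·R1: [0, 0, -16/3, -8/3]
R3 ← R3 + (5)·R2: [0, 0, 0, 0]
R4 ← R4 + (4)·R2: [0, 0, 0, 0]
2 nonzero rows, so rank(AM) = 2.

2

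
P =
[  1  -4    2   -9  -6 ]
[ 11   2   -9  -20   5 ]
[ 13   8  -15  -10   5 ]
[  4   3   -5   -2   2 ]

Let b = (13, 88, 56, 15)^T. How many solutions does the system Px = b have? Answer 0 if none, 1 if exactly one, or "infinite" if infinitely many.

Row reduce the augmented matrix [P | b].
R2 ← R2 − (11)·R1: [0, 46, -31, 79, 71, -55]
R3 ← R3 − (13)·R1: [0, 60, -41, 107, 83, -113]
R4 ← R4 − (4)·R1: [0, 19, -13, 34, 26, -37]
R3 ← R3 − (30/23)·R2: [0, 0, -13/23, 91/23, -221/23, -949/23]
R4 ← R4 − (19/46)·R2: [0, 0, -9/46, 63/46, -153/46, -657/46]
R4 ← R4 − (9/26)·R3: [0, 0, 0, 0, 0, 0]
The echelon form has 3 nonzero rows, and every pivot lies in the first 5 columns, so rank(P) = rank([P|b]) = 3.
The system is consistent.
rank = 3 < 5 unknowns, so there are infinitely many solutions.

infinite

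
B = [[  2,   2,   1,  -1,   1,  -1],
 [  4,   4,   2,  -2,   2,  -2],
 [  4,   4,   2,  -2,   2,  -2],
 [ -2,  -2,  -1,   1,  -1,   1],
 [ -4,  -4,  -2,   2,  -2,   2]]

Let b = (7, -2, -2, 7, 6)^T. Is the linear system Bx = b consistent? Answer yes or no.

no

Row reduce the augmented matrix [B | b].
R2 ← R2 − (2)·R1: [0, 0, 0, 0, 0, 0, -16]
R3 ← R3 − (2)·R1: [0, 0, 0, 0, 0, 0, -16]
R4 ← R4 + R1: [0, 0, 0, 0, 0, 0, 14]
R5 ← R5 + (2)·R1: [0, 0, 0, 0, 0, 0, 20]
R3 ← R3 − R2: [0, 0, 0, 0, 0, 0, 0]
R4 ← R4 + (7/8)·R2: [0, 0, 0, 0, 0, 0, 0]
R5 ← R5 + (5/4)·R2: [0, 0, 0, 0, 0, 0, 0]
The echelon form has 2 nonzero rows; the last pivot sits in the augmented column, so rank(B) = 1 but rank([B|b]) = 2.
Since the ranks differ, the system is inconsistent.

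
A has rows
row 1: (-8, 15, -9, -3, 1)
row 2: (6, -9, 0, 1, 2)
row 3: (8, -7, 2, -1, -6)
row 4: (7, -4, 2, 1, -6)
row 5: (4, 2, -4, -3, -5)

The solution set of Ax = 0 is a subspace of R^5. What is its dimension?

Row reduce to echelon form.
R2 ← R2 + (3/4)·R1: [0, 9/4, -27/4, -5/4, 11/4]
R3 ← R3 + R1: [0, 8, -7, -4, -5]
R4 ← R4 + (7/8)·R1: [0, 73/8, -47/8, -13/8, -41/8]
R5 ← R5 + (1/2)·R1: [0, 19/2, -17/2, -9/2, -9/2]
R3 ← R3 − (32/9)·R2: [0, 0, 17, 4/9, -133/9]
R4 ← R4 − (73/18)·R2: [0, 0, 43/2, 31/9, -293/18]
R5 ← R5 − (38/9)·R2: [0, 0, 20, 7/9, -145/9]
R4 ← R4 − (43/34)·R3: [0, 0, 0, 49/17, 41/17]
R5 ← R5 − (20/17)·R3: [0, 0, 0, 13/51, 65/51]
R5 ← R5 − (13/147)·R4: [0, 0, 0, 0, 52/49]
5 nonzero rows, so rank(A) = 5.
A has 5 columns; by rank–nullity, nullity = 5 − 5 = 0.

0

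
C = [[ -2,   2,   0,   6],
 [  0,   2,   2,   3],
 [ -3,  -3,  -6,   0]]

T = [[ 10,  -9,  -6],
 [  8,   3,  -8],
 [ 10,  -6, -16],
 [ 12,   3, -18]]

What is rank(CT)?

First compute CT:
[[ 68,  42, -112],
 [ 72,   3, -102],
 [-114,  54, 138]]
Now row reduce the product.
R2 ← R2 − (18/17)·R1: [0, -705/17, 282/17]
R3 ← R3 + (57/34)·R1: [0, 2115/17, -846/17]
R3 ← R3 + (3)·R2: [0, 0, 0]
2 nonzero rows, so rank(CT) = 2.

2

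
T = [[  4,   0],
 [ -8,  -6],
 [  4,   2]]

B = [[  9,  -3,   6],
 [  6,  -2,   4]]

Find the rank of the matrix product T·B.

First compute TB:
[[ 36, -12,  24],
 [-108,  36, -72],
 [ 48, -16,  32]]
Now row reduce the product.
R2 ← R2 + (3)·R1: [0, 0, 0]
R3 ← R3 − (4/3)·R1: [0, 0, 0]
1 nonzero row, so rank(TB) = 1.

1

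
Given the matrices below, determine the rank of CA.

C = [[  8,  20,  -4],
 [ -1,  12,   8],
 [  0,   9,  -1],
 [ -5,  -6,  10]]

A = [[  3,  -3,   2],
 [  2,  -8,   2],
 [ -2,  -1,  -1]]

First compute CA:
[[ 72, -180,  60],
 [  5, -101,  14],
 [ 20, -71,  19],
 [-47,  53, -32]]
Now row reduce the product.
R2 ← R2 − (5/72)·R1: [0, -177/2, 59/6]
R3 ← R3 − (5/18)·R1: [0, -21, 7/3]
R4 ← R4 + (47/72)·R1: [0, -129/2, 43/6]
R3 ← R3 − (14/59)·R2: [0, 0, 0]
R4 ← R4 − (43/59)·R2: [0, 0, 0]
2 nonzero rows, so rank(CA) = 2.

2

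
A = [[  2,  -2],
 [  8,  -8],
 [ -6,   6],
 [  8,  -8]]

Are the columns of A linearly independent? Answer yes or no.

no

Row reduce A to echelon form.
R2 ← R2 − (4)·R1: [0, 0]
R3 ← R3 + (3)·R1: [0, 0]
R4 ← R4 − (4)·R1: [0, 0]
1 pivot among 2 columns.
Only 1 < 2 pivot columns, so the columns are linearly dependent.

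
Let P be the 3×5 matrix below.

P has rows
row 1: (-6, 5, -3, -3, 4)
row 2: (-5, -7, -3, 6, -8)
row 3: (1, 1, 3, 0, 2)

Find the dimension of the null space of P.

Row reduce to echelon form.
R2 ← R2 − (5/6)·R1: [0, -67/6, -1/2, 17/2, -34/3]
R3 ← R3 + (1/6)·R1: [0, 11/6, 5/2, -1/2, 8/3]
R3 ← R3 + (11/67)·R2: [0, 0, 162/67, 60/67, 54/67]
3 nonzero rows, so rank(P) = 3.
P has 5 columns; by rank–nullity, nullity = 5 − 3 = 2.

2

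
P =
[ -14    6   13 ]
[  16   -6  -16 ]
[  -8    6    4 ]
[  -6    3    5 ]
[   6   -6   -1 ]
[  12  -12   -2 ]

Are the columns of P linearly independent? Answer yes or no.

no

Row reduce P to echelon form.
R2 ← R2 + (8/7)·R1: [0, 6/7, -8/7]
R3 ← R3 − (4/7)·R1: [0, 18/7, -24/7]
R4 ← R4 − (3/7)·R1: [0, 3/7, -4/7]
R5 ← R5 + (3/7)·R1: [0, -24/7, 32/7]
R6 ← R6 + (6/7)·R1: [0, -48/7, 64/7]
R3 ← R3 − (3)·R2: [0, 0, 0]
R4 ← R4 − (1/2)·R2: [0, 0, 0]
R5 ← R5 + (4)·R2: [0, 0, 0]
R6 ← R6 + (8)·R2: [0, 0, 0]
2 pivots among 3 columns.
Only 2 < 3 pivot columns, so the columns are linearly dependent.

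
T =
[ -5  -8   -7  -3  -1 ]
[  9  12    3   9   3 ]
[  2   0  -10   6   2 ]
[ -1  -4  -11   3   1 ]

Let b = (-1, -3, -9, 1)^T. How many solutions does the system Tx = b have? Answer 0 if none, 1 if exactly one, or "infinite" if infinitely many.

Row reduce the augmented matrix [T | b].
R2 ← R2 + (9/5)·R1: [0, -12/5, -48/5, 18/5, 6/5, -24/5]
R3 ← R3 + (2/5)·R1: [0, -16/5, -64/5, 24/5, 8/5, -47/5]
R4 ← R4 − (1/5)·R1: [0, -12/5, -48/5, 18/5, 6/5, 6/5]
R3 ← R3 − (4/3)·R2: [0, 0, 0, 0, 0, -3]
R4 ← R4 − R2: [0, 0, 0, 0, 0, 6]
R4 ← R4 + (2)·R3: [0, 0, 0, 0, 0, 0]
The echelon form has 3 nonzero rows; the last pivot sits in the augmented column, so rank(T) = 2 but rank([T|b]) = 3.
Since the ranks differ, the system is inconsistent.
It has no solutions.

0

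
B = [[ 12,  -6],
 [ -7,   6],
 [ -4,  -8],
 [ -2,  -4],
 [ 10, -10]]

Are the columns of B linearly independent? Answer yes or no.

yes

Row reduce B to echelon form.
R2 ← R2 + (7/12)·R1: [0, 5/2]
R3 ← R3 + (1/3)·R1: [0, -10]
R4 ← R4 + (1/6)·R1: [0, -5]
R5 ← R5 − (5/6)·R1: [0, -5]
R3 ← R3 + (4)·R2: [0, 0]
R4 ← R4 + (2)·R2: [0, 0]
R5 ← R5 + (2)·R2: [0, 0]
2 pivots among 2 columns.
Every column is a pivot column, so the columns are linearly independent.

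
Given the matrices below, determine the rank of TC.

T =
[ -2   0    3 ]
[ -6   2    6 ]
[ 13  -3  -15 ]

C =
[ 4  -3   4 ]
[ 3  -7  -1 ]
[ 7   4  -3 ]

First compute TC:
[[ 13,  18, -17],
 [ 24,  28, -44],
 [-62, -78, 100]]
Now row reduce the product.
R2 ← R2 − (24/13)·R1: [0, -68/13, -164/13]
R3 ← R3 + (62/13)·R1: [0, 102/13, 246/13]
R3 ← R3 + (3/2)·R2: [0, 0, 0]
2 nonzero rows, so rank(TC) = 2.

2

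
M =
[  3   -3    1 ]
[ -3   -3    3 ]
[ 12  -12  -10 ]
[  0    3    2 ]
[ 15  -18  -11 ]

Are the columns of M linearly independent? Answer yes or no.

Row reduce M to echelon form.
R2 ← R2 + R1: [0, -6, 4]
R3 ← R3 − (4)·R1: [0, 0, -14]
R5 ← R5 − (5)·R1: [0, -3, -16]
R4 ← R4 + (1/2)·R2: [0, 0, 4]
R5 ← R5 − (1/2)·R2: [0, 0, -18]
R4 ← R4 + (2/7)·R3: [0, 0, 0]
R5 ← R5 − (9/7)·R3: [0, 0, 0]
3 pivots among 3 columns.
Every column is a pivot column, so the columns are linearly independent.

yes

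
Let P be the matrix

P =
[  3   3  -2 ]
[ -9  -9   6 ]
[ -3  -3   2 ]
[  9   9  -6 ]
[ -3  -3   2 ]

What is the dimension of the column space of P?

Row reduce to echelon form.
R2 ← R2 + (3)·R1: [0, 0, 0]
R3 ← R3 + R1: [0, 0, 0]
R4 ← R4 − (3)·R1: [0, 0, 0]
R5 ← R5 + R1: [0, 0, 0]
Echelon form has 1 nonzero row, so rank(P) = 1.
The column space has dimension equal to the rank: 1.

1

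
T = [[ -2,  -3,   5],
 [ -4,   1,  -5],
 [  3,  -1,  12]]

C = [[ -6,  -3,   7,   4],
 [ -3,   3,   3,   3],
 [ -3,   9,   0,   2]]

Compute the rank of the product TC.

3

First compute TC:
[[  6,  42, -23,  -7],
 [ 36, -30, -25, -23],
 [-51,  96,  18,  33]]
Now row reduce the product.
R2 ← R2 − (6)·R1: [0, -282, 113, 19]
R3 ← R3 + (17/2)·R1: [0, 453, -355/2, -53/2]
R3 ← R3 + (151/94)·R2: [0, 0, 189/47, 189/47]
3 nonzero rows, so rank(TC) = 3.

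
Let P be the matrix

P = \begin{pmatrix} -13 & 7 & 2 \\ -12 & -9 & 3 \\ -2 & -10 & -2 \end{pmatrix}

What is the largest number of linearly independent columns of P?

3

Row reduce to echelon form.
R2 ← R2 − (12/13)·R1: [0, -201/13, 15/13]
R3 ← R3 − (2/13)·R1: [0, -144/13, -30/13]
R3 ← R3 − (48/67)·R2: [0, 0, -210/67]
Echelon form has 3 nonzero rows, so rank(P) = 3.
The rank gives the maximum number of linearly independent columns: 3.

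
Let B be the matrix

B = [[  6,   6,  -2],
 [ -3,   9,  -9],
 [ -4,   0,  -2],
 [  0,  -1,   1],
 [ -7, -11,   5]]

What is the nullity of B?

0

Row reduce to echelon form.
R2 ← R2 + (1/2)·R1: [0, 12, -10]
R3 ← R3 + (2/3)·R1: [0, 4, -10/3]
R5 ← R5 + (7/6)·R1: [0, -4, 8/3]
R3 ← R3 − (1/3)·R2: [0, 0, 0]
R4 ← R4 + (1/12)·R2: [0, 0, 1/6]
R5 ← R5 + (1/3)·R2: [0, 0, -2/3]
Swap R3 ↔ R4
R5 ← R5 + (4)·R3: [0, 0, 0]
3 nonzero rows, so rank(B) = 3.
B has 3 columns; by rank–nullity, nullity = 3 − 3 = 0.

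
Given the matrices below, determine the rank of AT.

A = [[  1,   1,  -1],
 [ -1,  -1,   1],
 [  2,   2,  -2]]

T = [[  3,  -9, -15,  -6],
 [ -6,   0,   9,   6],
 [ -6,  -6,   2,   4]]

First compute AT:
[[  3,  -3,  -8,  -4],
 [ -3,   3,   8,   4],
 [  6,  -6, -16,  -8]]
Now row reduce the product.
R2 ← R2 + R1: [0, 0, 0, 0]
R3 ← R3 − (2)·R1: [0, 0, 0, 0]
1 nonzero row, so rank(AT) = 1.

1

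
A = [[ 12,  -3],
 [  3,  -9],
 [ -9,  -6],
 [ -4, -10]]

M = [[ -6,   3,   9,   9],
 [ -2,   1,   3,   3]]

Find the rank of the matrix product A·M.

1

First compute AM:
[[-66,  33,  99,  99],
 [  0,   0,   0,   0],
 [ 66, -33, -99, -99],
 [ 44, -22, -66, -66]]
Now row reduce the product.
R3 ← R3 + R1: [0, 0, 0, 0]
R4 ← R4 + (2/3)·R1: [0, 0, 0, 0]
1 nonzero row, so rank(AM) = 1.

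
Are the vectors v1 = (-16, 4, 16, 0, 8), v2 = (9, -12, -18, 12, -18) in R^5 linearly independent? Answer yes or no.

Form the matrix with these vectors as rows and row reduce.
R2 ← R2 + (9/16)·R1: [0, -39/4, -9, 12, -27/2]
2 nonzero rows, so the 2 vectors span a space of dimension 2.
Since 2 = 2, the vectors are linearly independent.

yes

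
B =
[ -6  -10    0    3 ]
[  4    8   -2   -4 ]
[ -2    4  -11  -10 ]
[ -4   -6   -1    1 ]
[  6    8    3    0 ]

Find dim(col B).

Row reduce to echelon form.
R2 ← R2 + (2/3)·R1: [0, 4/3, -2, -2]
R3 ← R3 − (1/3)·R1: [0, 22/3, -11, -11]
R4 ← R4 − (2/3)·R1: [0, 2/3, -1, -1]
R5 ← R5 + R1: [0, -2, 3, 3]
R3 ← R3 − (11/2)·R2: [0, 0, 0, 0]
R4 ← R4 − (1/2)·R2: [0, 0, 0, 0]
R5 ← R5 + (3/2)·R2: [0, 0, 0, 0]
Echelon form has 2 nonzero rows, so rank(B) = 2.
The column space has dimension equal to the rank: 2.

2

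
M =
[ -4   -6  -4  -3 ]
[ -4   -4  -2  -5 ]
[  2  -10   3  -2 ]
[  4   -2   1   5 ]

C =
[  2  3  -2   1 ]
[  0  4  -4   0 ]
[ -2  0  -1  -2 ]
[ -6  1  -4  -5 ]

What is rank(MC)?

3

First compute MC:
[[ 18, -39,  48,  19],
 [ 26, -33,  46,  25],
 [ 10, -36,  41,   6],
 [-24,   9, -21, -23]]
Now row reduce the product.
R2 ← R2 − (13/9)·R1: [0, 70/3, -70/3, -22/9]
R3 ← R3 − (5/9)·R1: [0, -43/3, 43/3, -41/9]
R4 ← R4 + (4/3)·R1: [0, -43, 43, 7/3]
R3 ← R3 + (43/70)·R2: [0, 0, 0, -212/35]
R4 ← R4 + (129/70)·R2: [0, 0, 0, -76/35]
R4 ← R4 − (19/53)·R3: [0, 0, 0, 0]
3 nonzero rows, so rank(MC) = 3.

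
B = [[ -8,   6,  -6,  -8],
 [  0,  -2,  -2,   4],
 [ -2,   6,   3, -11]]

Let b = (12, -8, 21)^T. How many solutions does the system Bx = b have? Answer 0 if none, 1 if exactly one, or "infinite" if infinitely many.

Row reduce the augmented matrix [B | b].
R3 ← R3 − (1/4)·R1: [0, 9/2, 9/2, -9, 18]
R3 ← R3 + (9/4)·R2: [0, 0, 0, 0, 0]
The echelon form has 2 nonzero rows, and every pivot lies in the first 4 columns, so rank(B) = rank([B|b]) = 2.
The system is consistent.
rank = 2 < 4 unknowns, so there are infinitely many solutions.

infinite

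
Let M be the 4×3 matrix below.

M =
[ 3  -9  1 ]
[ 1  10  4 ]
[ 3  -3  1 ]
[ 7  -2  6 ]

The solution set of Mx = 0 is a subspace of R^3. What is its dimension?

Row reduce to echelon form.
R2 ← R2 − (1/3)·R1: [0, 13, 11/3]
R3 ← R3 − R1: [0, 6, 0]
R4 ← R4 − (7/3)·R1: [0, 19, 11/3]
R3 ← R3 − (6/13)·R2: [0, 0, -22/13]
R4 ← R4 − (19/13)·R2: [0, 0, -22/13]
R4 ← R4 − R3: [0, 0, 0]
3 nonzero rows, so rank(M) = 3.
M has 3 columns; by rank–nullity, nullity = 3 − 3 = 0.

0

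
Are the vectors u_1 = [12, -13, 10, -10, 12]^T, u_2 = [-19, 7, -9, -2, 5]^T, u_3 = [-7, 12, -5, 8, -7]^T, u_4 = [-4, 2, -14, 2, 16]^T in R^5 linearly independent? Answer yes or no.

yes

Form the matrix with these vectors as rows and row reduce.
R2 ← R2 + (19/12)·R1: [0, -163/12, 41/6, -107/6, 24]
R3 ← R3 + (7/12)·R1: [0, 53/12, 5/6, 13/6, 0]
R4 ← R4 + (1/3)·R1: [0, -7/3, -32/3, -4/3, 20]
R3 ← R3 + (53/163)·R2: [0, 0, 498/163, -592/163, 1272/163]
R4 ← R4 − (28/163)·R2: [0, 0, -1930/163, 282/163, 2588/163]
R4 ← R4 + (965/249)·R3: [0, 0, 0, -3074/249, 3828/83]
4 nonzero rows, so the 4 vectors span a space of dimension 4.
Since 4 = 4, the vectors are linearly independent.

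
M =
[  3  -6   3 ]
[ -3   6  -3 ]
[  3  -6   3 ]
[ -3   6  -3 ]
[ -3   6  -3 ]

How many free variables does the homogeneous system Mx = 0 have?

Row reduce to echelon form.
R2 ← R2 + R1: [0, 0, 0]
R3 ← R3 − R1: [0, 0, 0]
R4 ← R4 + R1: [0, 0, 0]
R5 ← R5 + R1: [0, 0, 0]
1 nonzero row, so rank(M) = 1.
M has 3 columns; by rank–nullity, nullity = 3 − 1 = 2.

2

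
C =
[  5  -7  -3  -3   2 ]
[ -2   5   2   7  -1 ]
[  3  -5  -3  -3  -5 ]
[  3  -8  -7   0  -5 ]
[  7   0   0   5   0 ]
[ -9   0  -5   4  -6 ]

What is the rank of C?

5

Row reduce to echelon form.
R2 ← R2 + (2/5)·R1: [0, 11/5, 4/5, 29/5, -1/5]
R3 ← R3 − (3/5)·R1: [0, -4/5, -6/5, -6/5, -31/5]
R4 ← R4 − (3/5)·R1: [0, -19/5, -26/5, 9/5, -31/5]
R5 ← R5 − (7/5)·R1: [0, 49/5, 21/5, 46/5, -14/5]
R6 ← R6 + (9/5)·R1: [0, -63/5, -52/5, -7/5, -12/5]
R3 ← R3 + (4/11)·R2: [0, 0, -10/11, 10/11, -69/11]
R4 ← R4 + (19/11)·R2: [0, 0, -42/11, 130/11, -72/11]
R5 ← R5 − (49/11)·R2: [0, 0, 7/11, -183/11, -21/11]
R6 ← R6 + (63/11)·R2: [0, 0, -64/11, 350/11, -39/11]
R4 ← R4 − (21/5)·R3: [0, 0, 0, 8, 99/5]
R5 ← R5 + (7/10)·R3: [0, 0, 0, -16, -63/10]
R6 ← R6 − (32/5)·R3: [0, 0, 0, 26, 183/5]
R5 ← R5 + (2)·R4: [0, 0, 0, 0, 333/10]
R6 ← R6 − (13/4)·R4: [0, 0, 0, 0, -111/4]
R6 ← R6 + (5/6)·R5: [0, 0, 0, 0, 0]
Echelon form has 5 nonzero rows, so rank(C) = 5.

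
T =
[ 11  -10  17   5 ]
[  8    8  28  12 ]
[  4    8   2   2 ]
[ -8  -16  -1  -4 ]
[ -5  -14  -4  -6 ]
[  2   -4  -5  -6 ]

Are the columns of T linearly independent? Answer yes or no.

Row reduce T to echelon form.
R2 ← R2 − (8/11)·R1: [0, 168/11, 172/11, 92/11]
R3 ← R3 − (4/11)·R1: [0, 128/11, -46/11, 2/11]
R4 ← R4 + (8/11)·R1: [0, -256/11, 125/11, -4/11]
R5 ← R5 + (5/11)·R1: [0, -204/11, 41/11, -41/11]
R6 ← R6 − (2/11)·R1: [0, -24/11, -89/11, -76/11]
R3 ← R3 − (16/21)·R2: [0, 0, -338/21, -130/21]
R4 ← R4 + (32/21)·R2: [0, 0, 739/21, 260/21]
R5 ← R5 + (17/14)·R2: [0, 0, 159/7, 45/7]
R6 ← R6 + (1/7)·R2: [0, 0, -41/7, -40/7]
R4 ← R4 + (739/338)·R3: [0, 0, 0, -15/13]
R5 ← R5 + (477/338)·R3: [0, 0, 0, -30/13]
R6 ← R6 − (123/338)·R3: [0, 0, 0, -45/13]
R5 ← R5 − (2)·R4: [0, 0, 0, 0]
R6 ← R6 − (3)·R4: [0, 0, 0, 0]
4 pivots among 4 columns.
Every column is a pivot column, so the columns are linearly independent.

yes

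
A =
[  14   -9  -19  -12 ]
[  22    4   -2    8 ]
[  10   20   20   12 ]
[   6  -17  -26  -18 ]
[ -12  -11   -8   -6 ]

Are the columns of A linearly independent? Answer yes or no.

yes

Row reduce A to echelon form.
R2 ← R2 − (11/7)·R1: [0, 127/7, 195/7, 188/7]
R3 ← R3 − (5/7)·R1: [0, 185/7, 235/7, 144/7]
R4 ← R4 − (3/7)·R1: [0, -92/7, -125/7, -90/7]
R5 ← R5 + (6/7)·R1: [0, -131/7, -170/7, -114/7]
R3 ← R3 − (185/127)·R2: [0, 0, -890/127, -2356/127]
R4 ← R4 + (92/127)·R2: [0, 0, 295/127, 838/127]
R5 ← R5 + (131/127)·R2: [0, 0, 565/127, 1450/127]
R4 ← R4 + (59/178)·R3: [0, 0, 0, 40/89]
R5 ← R5 + (113/178)·R3: [0, 0, 0, -32/89]
R5 ← R5 + (4/5)·R4: [0, 0, 0, 0]
4 pivots among 4 columns.
Every column is a pivot column, so the columns are linearly independent.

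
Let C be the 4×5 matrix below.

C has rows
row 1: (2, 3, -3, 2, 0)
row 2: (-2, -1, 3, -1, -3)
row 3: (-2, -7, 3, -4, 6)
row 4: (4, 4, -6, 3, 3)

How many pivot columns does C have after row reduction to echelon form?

Row reduce to echelon form.
R2 ← R2 + R1: [0, 2, 0, 1, -3]
R3 ← R3 + R1: [0, -4, 0, -2, 6]
R4 ← R4 − (2)·R1: [0, -2, 0, -1, 3]
R3 ← R3 + (2)·R2: [0, 0, 0, 0, 0]
R4 ← R4 + R2: [0, 0, 0, 0, 0]
Echelon form has 2 nonzero rows, so rank(C) = 2.
Each nonzero row contributes one pivot column: 2 pivot columns.

2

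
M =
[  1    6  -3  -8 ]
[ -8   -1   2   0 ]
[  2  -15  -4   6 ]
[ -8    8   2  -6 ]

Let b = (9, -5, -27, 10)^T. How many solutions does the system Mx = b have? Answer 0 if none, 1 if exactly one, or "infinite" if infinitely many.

1

Row reduce the augmented matrix [M | b].
R2 ← R2 + (8)·R1: [0, 47, -22, -64, 67]
R3 ← R3 − (2)·R1: [0, -27, 2, 22, -45]
R4 ← R4 + (8)·R1: [0, 56, -22, -70, 82]
R3 ← R3 + (27/47)·R2: [0, 0, -500/47, -694/47, -306/47]
R4 ← R4 − (56/47)·R2: [0, 0, 198/47, 294/47, 102/47]
R4 ← R4 + (99/250)·R3: [0, 0, 0, 51/125, -51/125]
The echelon form has 4 nonzero rows, and every pivot lies in the first 4 columns, so rank(M) = rank([M|b]) = 4.
The system is consistent.
rank = 4 = number of unknowns, so the solution is unique.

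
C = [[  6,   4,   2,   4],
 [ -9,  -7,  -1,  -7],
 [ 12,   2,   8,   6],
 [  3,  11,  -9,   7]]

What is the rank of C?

Row reduce to echelon form.
R2 ← R2 + (3/2)·R1: [0, -1, 2, -1]
R3 ← R3 − (2)·R1: [0, -6, 4, -2]
R4 ← R4 − (1/2)·R1: [0, 9, -10, 5]
R3 ← R3 − (6)·R2: [0, 0, -8, 4]
R4 ← R4 + (9)·R2: [0, 0, 8, -4]
R4 ← R4 + R3: [0, 0, 0, 0]
Echelon form has 3 nonzero rows, so rank(C) = 3.

3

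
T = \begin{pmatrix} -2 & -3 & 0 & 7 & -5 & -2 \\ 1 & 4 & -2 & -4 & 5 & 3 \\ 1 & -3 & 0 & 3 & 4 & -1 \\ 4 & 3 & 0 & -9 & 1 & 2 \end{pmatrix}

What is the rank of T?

Row reduce to echelon form.
R2 ← R2 + (1/2)·R1: [0, 5/2, -2, -1/2, 5/2, 2]
R3 ← R3 + (1/2)·R1: [0, -9/2, 0, 13/2, 3/2, -2]
R4 ← R4 + (2)·R1: [0, -3, 0, 5, -9, -2]
R3 ← R3 + (9/5)·R2: [0, 0, -18/5, 28/5, 6, 8/5]
R4 ← R4 + (6/5)·R2: [0, 0, -12/5, 22/5, -6, 2/5]
R4 ← R4 − (2/3)·R3: [0, 0, 0, 2/3, -10, -2/3]
Echelon form has 4 nonzero rows, so rank(T) = 4.

4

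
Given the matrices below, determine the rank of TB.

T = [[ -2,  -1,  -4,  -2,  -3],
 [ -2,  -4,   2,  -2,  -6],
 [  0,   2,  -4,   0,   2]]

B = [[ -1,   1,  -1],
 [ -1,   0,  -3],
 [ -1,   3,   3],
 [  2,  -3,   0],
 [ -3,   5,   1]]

2

First compute TB:
[[ 12, -23, -10],
 [ 18, -20,  14],
 [ -4,  -2, -16]]
Now row reduce the product.
R2 ← R2 − (3/2)·R1: [0, 29/2, 29]
R3 ← R3 + (1/3)·R1: [0, -29/3, -58/3]
R3 ← R3 + (2/3)·R2: [0, 0, 0]
2 nonzero rows, so rank(TB) = 2.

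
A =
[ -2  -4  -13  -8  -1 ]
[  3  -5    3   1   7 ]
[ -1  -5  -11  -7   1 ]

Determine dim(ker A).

3

Row reduce to echelon form.
R2 ← R2 + (3/2)·R1: [0, -11, -33/2, -11, 11/2]
R3 ← R3 − (1/2)·R1: [0, -3, -9/2, -3, 3/2]
R3 ← R3 − (3/11)·R2: [0, 0, 0, 0, 0]
2 nonzero rows, so rank(A) = 2.
A has 5 columns; by rank–nullity, nullity = 5 − 2 = 3.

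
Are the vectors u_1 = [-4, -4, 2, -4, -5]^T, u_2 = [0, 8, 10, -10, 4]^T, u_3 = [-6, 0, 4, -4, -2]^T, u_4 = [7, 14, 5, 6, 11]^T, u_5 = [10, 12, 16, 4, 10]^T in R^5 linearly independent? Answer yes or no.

yes

Form the matrix with these vectors as rows and row reduce.
R3 ← R3 − (3/2)·R1: [0, 6, 1, 2, 11/2]
R4 ← R4 + (7/4)·R1: [0, 7, 17/2, -1, 9/4]
R5 ← R5 + (5/2)·R1: [0, 2, 21, -6, -5/2]
R3 ← R3 − (3/4)·R2: [0, 0, -13/2, 19/2, 5/2]
R4 ← R4 − (7/8)·R2: [0, 0, -1/4, 31/4, -5/4]
R5 ← R5 − (1/4)·R2: [0, 0, 37/2, -7/2, -7/2]
R4 ← R4 − (1/26)·R3: [0, 0, 0, 96/13, -35/26]
R5 ← R5 + (37/13)·R3: [0, 0, 0, 306/13, 47/13]
R5 ← R5 − (51/16)·R4: [0, 0, 0, 0, 253/32]
5 nonzero rows, so the 5 vectors span a space of dimension 5.
Since 5 = 5, the vectors are linearly independent.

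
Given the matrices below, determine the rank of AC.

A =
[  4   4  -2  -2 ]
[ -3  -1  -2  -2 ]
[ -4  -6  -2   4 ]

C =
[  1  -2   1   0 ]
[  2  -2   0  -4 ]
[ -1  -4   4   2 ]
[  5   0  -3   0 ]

First compute AC:
[[  4,  -8,   2, -20],
 [-13,  16,  -5,   0],
 [  6,  28, -24,  20]]
Now row reduce the product.
R2 ← R2 + (13/4)·R1: [0, -10, 3/2, -65]
R3 ← R3 − (3/2)·R1: [0, 40, -27, 50]
R3 ← R3 + (4)·R2: [0, 0, -21, -210]
3 nonzero rows, so rank(AC) = 3.

3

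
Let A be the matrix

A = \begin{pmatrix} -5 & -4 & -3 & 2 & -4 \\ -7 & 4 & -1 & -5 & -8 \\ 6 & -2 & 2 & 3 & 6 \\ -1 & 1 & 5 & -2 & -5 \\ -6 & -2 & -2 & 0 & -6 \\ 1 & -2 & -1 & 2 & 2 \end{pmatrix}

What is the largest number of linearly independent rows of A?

3

Row reduce to echelon form.
R2 ← R2 − (7/5)·R1: [0, 48/5, 16/5, -39/5, -12/5]
R3 ← R3 + (6/5)·R1: [0, -34/5, -8/5, 27/5, 6/5]
R4 ← R4 − (1/5)·R1: [0, 9/5, 28/5, -12/5, -21/5]
R5 ← R5 − (6/5)·R1: [0, 14/5, 8/5, -12/5, -6/5]
R6 ← R6 + (1/5)·R1: [0, -14/5, -8/5, 12/5, 6/5]
R3 ← R3 + (17/24)·R2: [0, 0, 2/3, -1/8, -1/2]
R4 ← R4 − (3/16)·R2: [0, 0, 5, -15/16, -15/4]
R5 ← R5 − (7/24)·R2: [0, 0, 2/3, -1/8, -1/2]
R6 ← R6 + (7/24)·R2: [0, 0, -2/3, 1/8, 1/2]
R4 ← R4 − (15/2)·R3: [0, 0, 0, 0, 0]
R5 ← R5 − R3: [0, 0, 0, 0, 0]
R6 ← R6 + R3: [0, 0, 0, 0, 0]
Echelon form has 3 nonzero rows, so rank(A) = 3.
The rank gives the maximum number of linearly independent rows: 3.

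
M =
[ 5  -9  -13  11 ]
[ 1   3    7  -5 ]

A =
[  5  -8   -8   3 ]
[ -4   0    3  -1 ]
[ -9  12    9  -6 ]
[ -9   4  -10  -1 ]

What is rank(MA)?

2

First compute MA:
[[ 79, -152, -294,  91],
 [-25,  56, 114, -37]]
Now row reduce the product.
R2 ← R2 + (25/79)·R1: [0, 624/79, 1656/79, -648/79]
2 nonzero rows, so rank(MA) = 2.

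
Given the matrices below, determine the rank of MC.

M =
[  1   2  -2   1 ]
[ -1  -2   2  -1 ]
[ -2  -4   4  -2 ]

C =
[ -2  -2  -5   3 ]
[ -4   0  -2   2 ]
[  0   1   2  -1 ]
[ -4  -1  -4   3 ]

First compute MC:
[[-14,  -5, -17,  12],
 [ 14,   5,  17, -12],
 [ 28,  10,  34, -24]]
Now row reduce the product.
R2 ← R2 + R1: [0, 0, 0, 0]
R3 ← R3 + (2)·R1: [0, 0, 0, 0]
1 nonzero row, so rank(MC) = 1.

1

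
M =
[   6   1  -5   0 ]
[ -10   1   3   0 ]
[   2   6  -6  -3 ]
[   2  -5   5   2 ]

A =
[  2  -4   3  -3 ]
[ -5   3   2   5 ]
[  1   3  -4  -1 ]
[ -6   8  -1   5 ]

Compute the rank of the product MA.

First compute MA:
[[  2, -36,  40,  -8],
 [-22,  52, -40,  32],
 [-14, -32,  45,  15],
 [ 22,   8, -26, -26]]
Now row reduce the product.
R2 ← R2 + (11)·R1: [0, -344, 400, -56]
R3 ← R3 + (7)·R1: [0, -284, 325, -41]
R4 ← R4 − (11)·R1: [0, 404, -466, 62]
R3 ← R3 − (71/86)·R2: [0, 0, -225/43, 225/43]
R4 ← R4 + (101/86)·R2: [0, 0, 162/43, -162/43]
R4 ← R4 + (18/25)·R3: [0, 0, 0, 0]
3 nonzero rows, so rank(MA) = 3.

3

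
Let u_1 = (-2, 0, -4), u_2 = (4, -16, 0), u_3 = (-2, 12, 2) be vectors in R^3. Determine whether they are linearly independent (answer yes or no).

no

Form the matrix with these vectors as rows and row reduce.
R2 ← R2 + (2)·R1: [0, -16, -8]
R3 ← R3 − R1: [0, 12, 6]
R3 ← R3 + (3/4)·R2: [0, 0, 0]
2 nonzero rows, so the 3 vectors span a space of dimension 2.
Since 2 < 3, the vectors are linearly dependent.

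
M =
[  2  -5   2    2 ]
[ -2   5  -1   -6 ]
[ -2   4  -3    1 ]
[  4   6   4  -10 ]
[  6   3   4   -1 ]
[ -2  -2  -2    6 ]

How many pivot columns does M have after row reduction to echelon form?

Row reduce to echelon form.
R2 ← R2 + R1: [0, 0, 1, -4]
R3 ← R3 + R1: [0, -1, -1, 3]
R4 ← R4 − (2)·R1: [0, 16, 0, -14]
R5 ← R5 − (3)·R1: [0, 18, -2, -7]
R6 ← R6 + R1: [0, -7, 0, 8]
Swap R2 ↔ R3
R4 ← R4 + (16)·R2: [0, 0, -16, 34]
R5 ← R5 + (18)·R2: [0, 0, -20, 47]
R6 ← R6 − (7)·R2: [0, 0, 7, -13]
R4 ← R4 + (16)·R3: [0, 0, 0, -30]
R5 ← R5 + (20)·R3: [0, 0, 0, -33]
R6 ← R6 − (7)·R3: [0, 0, 0, 15]
R5 ← R5 − (11/10)·R4: [0, 0, 0, 0]
R6 ← R6 + (1/2)·R4: [0, 0, 0, 0]
Echelon form has 4 nonzero rows, so rank(M) = 4.
Each nonzero row contributes one pivot column: 4 pivot columns.

4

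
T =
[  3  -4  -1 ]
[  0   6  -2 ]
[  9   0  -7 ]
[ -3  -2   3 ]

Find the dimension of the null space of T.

1

Row reduce to echelon form.
R3 ← R3 − (3)·R1: [0, 12, -4]
R4 ← R4 + R1: [0, -6, 2]
R3 ← R3 − (2)·R2: [0, 0, 0]
R4 ← R4 + R2: [0, 0, 0]
2 nonzero rows, so rank(T) = 2.
T has 3 columns; by rank–nullity, nullity = 3 − 2 = 1.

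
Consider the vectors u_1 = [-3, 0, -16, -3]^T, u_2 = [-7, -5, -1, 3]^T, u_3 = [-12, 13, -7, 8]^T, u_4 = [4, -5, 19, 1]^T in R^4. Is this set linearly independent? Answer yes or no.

yes

Form the matrix with these vectors as rows and row reduce.
R2 ← R2 − (7/3)·R1: [0, -5, 109/3, 10]
R3 ← R3 − (4)·R1: [0, 13, 57, 20]
R4 ← R4 + (4/3)·R1: [0, -5, -7/3, -3]
R3 ← R3 + (13/5)·R2: [0, 0, 2272/15, 46]
R4 ← R4 − R2: [0, 0, -116/3, -13]
R4 ← R4 + (145/568)·R3: [0, 0, 0, -357/284]
4 nonzero rows, so the 4 vectors span a space of dimension 4.
Since 4 = 4, the vectors are linearly independent.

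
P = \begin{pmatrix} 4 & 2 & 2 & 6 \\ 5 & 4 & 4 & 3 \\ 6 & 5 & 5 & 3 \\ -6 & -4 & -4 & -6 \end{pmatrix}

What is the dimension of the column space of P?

Row reduce to echelon form.
R2 ← R2 − (5/4)·R1: [0, 3/2, 3/2, -9/2]
R3 ← R3 − (3/2)·R1: [0, 2, 2, -6]
R4 ← R4 + (3/2)·R1: [0, -1, -1, 3]
R3 ← R3 − (4/3)·R2: [0, 0, 0, 0]
R4 ← R4 + (2/3)·R2: [0, 0, 0, 0]
Echelon form has 2 nonzero rows, so rank(P) = 2.
The column space has dimension equal to the rank: 2.

2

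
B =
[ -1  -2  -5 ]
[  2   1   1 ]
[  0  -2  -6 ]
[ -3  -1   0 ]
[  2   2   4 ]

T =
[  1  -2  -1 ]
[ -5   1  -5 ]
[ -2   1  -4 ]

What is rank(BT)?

First compute BT:
[[ 19,  -5,  31],
 [ -5,  -2, -11],
 [ 22,  -8,  34],
 [  2,   5,   8],
 [-16,   2, -28]]
Now row reduce the product.
R2 ← R2 + (5/19)·R1: [0, -63/19, -54/19]
R3 ← R3 − (22/19)·R1: [0, -42/19, -36/19]
R4 ← R4 − (2/19)·R1: [0, 105/19, 90/19]
R5 ← R5 + (16/19)·R1: [0, -42/19, -36/19]
R3 ← R3 − (2/3)·R2: [0, 0, 0]
R4 ← R4 + (5/3)·R2: [0, 0, 0]
R5 ← R5 − (2/3)·R2: [0, 0, 0]
2 nonzero rows, so rank(BT) = 2.

2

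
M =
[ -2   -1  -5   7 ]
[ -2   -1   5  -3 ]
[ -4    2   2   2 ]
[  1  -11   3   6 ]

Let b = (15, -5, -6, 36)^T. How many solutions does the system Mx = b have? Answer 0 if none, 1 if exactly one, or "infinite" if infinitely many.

1

Row reduce the augmented matrix [M | b].
R2 ← R2 − R1: [0, 0, 10, -10, -20]
R3 ← R3 − (2)·R1: [0, 4, 12, -12, -36]
R4 ← R4 + (1/2)·R1: [0, -23/2, 1/2, 19/2, 87/2]
Swap R2 ↔ R3
R4 ← R4 + (23/8)·R2: [0, 0, 35, -25, -60]
R4 ← R4 − (7/2)·R3: [0, 0, 0, 10, 10]
The echelon form has 4 nonzero rows, and every pivot lies in the first 4 columns, so rank(M) = rank([M|b]) = 4.
The system is consistent.
rank = 4 = number of unknowns, so the solution is unique.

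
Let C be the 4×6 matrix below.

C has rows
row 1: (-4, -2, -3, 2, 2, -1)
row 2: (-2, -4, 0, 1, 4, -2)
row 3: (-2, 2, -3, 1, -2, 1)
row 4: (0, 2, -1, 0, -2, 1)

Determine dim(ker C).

4

Row reduce to echelon form.
R2 ← R2 − (1/2)·R1: [0, -3, 3/2, 0, 3, -3/2]
R3 ← R3 − (1/2)·R1: [0, 3, -3/2, 0, -3, 3/2]
R3 ← R3 + R2: [0, 0, 0, 0, 0, 0]
R4 ← R4 + (2/3)·R2: [0, 0, 0, 0, 0, 0]
2 nonzero rows, so rank(C) = 2.
C has 6 columns; by rank–nullity, nullity = 6 − 2 = 4.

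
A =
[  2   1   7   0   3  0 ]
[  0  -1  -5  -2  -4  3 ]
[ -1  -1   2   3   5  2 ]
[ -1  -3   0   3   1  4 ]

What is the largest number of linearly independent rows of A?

Row reduce to echelon form.
R3 ← R3 + (1/2)·R1: [0, -1/2, 11/2, 3, 13/2, 2]
R4 ← R4 + (1/2)·R1: [0, -5/2, 7/2, 3, 5/2, 4]
R3 ← R3 − (1/2)·R2: [0, 0, 8, 4, 17/2, 1/2]
R4 ← R4 − (5/2)·R2: [0, 0, 16, 8, 25/2, -7/2]
R4 ← R4 − (2)·R3: [0, 0, 0, 0, -9/2, -9/2]
Echelon form has 4 nonzero rows, so rank(A) = 4.
The rank gives the maximum number of linearly independent rows: 4.

4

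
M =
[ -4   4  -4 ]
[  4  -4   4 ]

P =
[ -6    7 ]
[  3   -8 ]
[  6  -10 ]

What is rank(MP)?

1

First compute MP:
[[ 12, -20],
 [-12,  20]]
Now row reduce the product.
R2 ← R2 + R1: [0, 0]
1 nonzero row, so rank(MP) = 1.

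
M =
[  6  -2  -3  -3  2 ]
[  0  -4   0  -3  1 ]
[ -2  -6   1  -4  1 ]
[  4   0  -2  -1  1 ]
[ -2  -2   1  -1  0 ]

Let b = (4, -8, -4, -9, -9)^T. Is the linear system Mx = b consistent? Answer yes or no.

Row reduce the augmented matrix [M | b].
R3 ← R3 + (1/3)·R1: [0, -20/3, 0, -5, 5/3, -8/3]
R4 ← R4 − (2/3)·R1: [0, 4/3, 0, 1, -1/3, -35/3]
R5 ← R5 + (1/3)·R1: [0, -8/3, 0, -2, 2/3, -23/3]
R3 ← R3 − (5/3)·R2: [0, 0, 0, 0, 0, 32/3]
R4 ← R4 + (1/3)·R2: [0, 0, 0, 0, 0, -43/3]
R5 ← R5 − (2/3)·R2: [0, 0, 0, 0, 0, -7/3]
R4 ← R4 + (43/32)·R3: [0, 0, 0, 0, 0, 0]
R5 ← R5 + (7/32)·R3: [0, 0, 0, 0, 0, 0]
The echelon form has 3 nonzero rows; the last pivot sits in the augmented column, so rank(M) = 2 but rank([M|b]) = 3.
Since the ranks differ, the system is inconsistent.

no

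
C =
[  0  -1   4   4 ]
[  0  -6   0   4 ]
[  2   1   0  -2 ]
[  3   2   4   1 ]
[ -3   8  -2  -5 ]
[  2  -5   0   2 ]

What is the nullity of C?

0

Row reduce to echelon form.
Swap R1 ↔ R3
R4 ← R4 − (3/2)·R1: [0, 1/2, 4, 4]
R5 ← R5 + (3/2)·R1: [0, 19/2, -2, -8]
R6 ← R6 − R1: [0, -6, 0, 4]
R3 ← R3 − (1/6)·R2: [0, 0, 4, 10/3]
R4 ← R4 + (1/12)·R2: [0, 0, 4, 13/3]
R5 ← R5 + (19/12)·R2: [0, 0, -2, -5/3]
R6 ← R6 − R2: [0, 0, 0, 0]
R4 ← R4 − R3: [0, 0, 0, 1]
R5 ← R5 + (1/2)·R3: [0, 0, 0, 0]
4 nonzero rows, so rank(C) = 4.
C has 4 columns; by rank–nullity, nullity = 4 − 4 = 0.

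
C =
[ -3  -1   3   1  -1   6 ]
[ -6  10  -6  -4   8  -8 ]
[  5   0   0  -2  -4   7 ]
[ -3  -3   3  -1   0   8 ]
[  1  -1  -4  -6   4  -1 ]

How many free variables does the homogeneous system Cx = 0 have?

1

Row reduce to echelon form.
R2 ← R2 − (2)·R1: [0, 12, -12, -6, 10, -20]
R3 ← R3 + (5/3)·R1: [0, -5/3, 5, -1/3, -17/3, 17]
R4 ← R4 − R1: [0, -2, 0, -2, 1, 2]
R5 ← R5 + (1/3)·R1: [0, -4/3, -3, -17/3, 11/3, 1]
R3 ← R3 + (5/36)·R2: [0, 0, 10/3, -7/6, -77/18, 128/9]
R4 ← R4 + (1/6)·R2: [0, 0, -2, -3, 8/3, -4/3]
R5 ← R5 + (1/9)·R2: [0, 0, -13/3, -19/3, 43/9, -11/9]
R4 ← R4 + (3/5)·R3: [0, 0, 0, -37/10, 1/10, 36/5]
R5 ← R5 + (13/10)·R3: [0, 0, 0, -157/20, -47/60, 259/15]
R5 ← R5 − (157/74)·R4: [0, 0, 0, 0, -221/222, 221/111]
5 nonzero rows, so rank(C) = 5.
C has 6 columns; by rank–nullity, nullity = 6 − 5 = 1.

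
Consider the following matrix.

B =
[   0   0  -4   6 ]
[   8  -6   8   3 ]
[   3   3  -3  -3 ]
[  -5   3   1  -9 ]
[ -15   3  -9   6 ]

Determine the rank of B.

Row reduce to echelon form.
Swap R1 ↔ R2
R3 ← R3 − (3/8)·R1: [0, 21/4, -6, -33/8]
R4 ← R4 + (5/8)·R1: [0, -3/4, 6, -57/8]
R5 ← R5 + (15/8)·R1: [0, -33/4, 6, 93/8]
Swap R2 ↔ R3
R4 ← R4 + (1/7)·R2: [0, 0, 36/7, -54/7]
R5 ← R5 + (11/7)·R2: [0, 0, -24/7, 36/7]
R4 ← R4 + (9/7)·R3: [0, 0, 0, 0]
R5 ← R5 − (6/7)·R3: [0, 0, 0, 0]
Echelon form has 3 nonzero rows, so rank(B) = 3.

3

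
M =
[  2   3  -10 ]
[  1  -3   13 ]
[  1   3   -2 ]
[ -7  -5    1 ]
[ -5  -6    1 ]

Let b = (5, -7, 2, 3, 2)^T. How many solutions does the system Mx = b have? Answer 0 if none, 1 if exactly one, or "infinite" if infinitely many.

Row reduce the augmented matrix [M | b].
R2 ← R2 − (1/2)·R1: [0, -9/2, 18, -19/2]
R3 ← R3 − (1/2)·R1: [0, 3/2, 3, -1/2]
R4 ← R4 + (7/2)·R1: [0, 11/2, -34, 41/2]
R5 ← R5 + (5/2)·R1: [0, 3/2, -24, 29/2]
R3 ← R3 + (1/3)·R2: [0, 0, 9, -11/3]
R4 ← R4 + (11/9)·R2: [0, 0, -12, 80/9]
R5 ← R5 + (1/3)·R2: [0, 0, -18, 34/3]
R4 ← R4 + (4/3)·R3: [0, 0, 0, 4]
R5 ← R5 + (2)·R3: [0, 0, 0, 4]
R5 ← R5 − R4: [0, 0, 0, 0]
The echelon form has 4 nonzero rows; the last pivot sits in the augmented column, so rank(M) = 3 but rank([M|b]) = 4.
Since the ranks differ, the system is inconsistent.
It has no solutions.

0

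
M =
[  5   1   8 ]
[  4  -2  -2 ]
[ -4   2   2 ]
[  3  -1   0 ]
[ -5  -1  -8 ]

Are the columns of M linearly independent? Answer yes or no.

Row reduce M to echelon form.
R2 ← R2 − (4/5)·R1: [0, -14/5, -42/5]
R3 ← R3 + (4/5)·R1: [0, 14/5, 42/5]
R4 ← R4 − (3/5)·R1: [0, -8/5, -24/5]
R5 ← R5 + R1: [0, 0, 0]
R3 ← R3 + R2: [0, 0, 0]
R4 ← R4 − (4/7)·R2: [0, 0, 0]
2 pivots among 3 columns.
Only 2 < 3 pivot columns, so the columns are linearly dependent.

no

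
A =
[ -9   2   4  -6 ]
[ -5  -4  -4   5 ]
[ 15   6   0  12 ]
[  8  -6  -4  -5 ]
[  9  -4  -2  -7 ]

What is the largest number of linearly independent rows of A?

Row reduce to echelon form.
R2 ← R2 − (5/9)·R1: [0, -46/9, -56/9, 25/3]
R3 ← R3 + (5/3)·R1: [0, 28/3, 20/3, 2]
R4 ← R4 + (8/9)·R1: [0, -38/9, -4/9, -31/3]
R5 ← R5 + R1: [0, -2, 2, -13]
R3 ← R3 + (42/23)·R2: [0, 0, -108/23, 396/23]
R4 ← R4 − (19/23)·R2: [0, 0, 108/23, -396/23]
R5 ← R5 − (9/23)·R2: [0, 0, 102/23, -374/23]
R4 ← R4 + R3: [0, 0, 0, 0]
R5 ← R5 + (17/18)·R3: [0, 0, 0, 0]
Echelon form has 3 nonzero rows, so rank(A) = 3.
The rank gives the maximum number of linearly independent rows: 3.

3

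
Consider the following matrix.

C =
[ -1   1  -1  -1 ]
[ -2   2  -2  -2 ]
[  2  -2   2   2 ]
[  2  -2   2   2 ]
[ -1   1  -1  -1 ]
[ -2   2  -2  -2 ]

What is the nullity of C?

3

Row reduce to echelon form.
R2 ← R2 − (2)·R1: [0, 0, 0, 0]
R3 ← R3 + (2)·R1: [0, 0, 0, 0]
R4 ← R4 + (2)·R1: [0, 0, 0, 0]
R5 ← R5 − R1: [0, 0, 0, 0]
R6 ← R6 − (2)·R1: [0, 0, 0, 0]
1 nonzero row, so rank(C) = 1.
C has 4 columns; by rank–nullity, nullity = 4 − 1 = 3.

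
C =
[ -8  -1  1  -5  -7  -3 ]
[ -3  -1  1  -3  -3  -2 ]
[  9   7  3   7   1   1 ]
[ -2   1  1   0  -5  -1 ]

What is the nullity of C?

Row reduce to echelon form.
R2 ← R2 − (3/8)·R1: [0, -5/8, 5/8, -9/8, -3/8, -7/8]
R3 ← R3 + (9/8)·R1: [0, 47/8, 33/8, 11/8, -55/8, -19/8]
R4 ← R4 − (1/4)·R1: [0, 5/4, 3/4, 5/4, -13/4, -1/4]
R3 ← R3 + (47/5)·R2: [0, 0, 10, -46/5, -52/5, -53/5]
R4 ← R4 + (2)·R2: [0, 0, 2, -1, -4, -2]
R4 ← R4 − (1/5)·R3: [0, 0, 0, 21/25, -48/25, 3/25]
4 nonzero rows, so rank(C) = 4.
C has 6 columns; by rank–nullity, nullity = 6 − 4 = 2.

2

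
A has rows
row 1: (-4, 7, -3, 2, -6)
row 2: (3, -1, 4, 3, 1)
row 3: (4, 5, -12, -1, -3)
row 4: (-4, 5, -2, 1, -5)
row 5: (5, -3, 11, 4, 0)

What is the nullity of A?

Row reduce to echelon form.
R2 ← R2 + (3/4)·R1: [0, 17/4, 7/4, 9/2, -7/2]
R3 ← R3 + R1: [0, 12, -15, 1, -9]
R4 ← R4 − R1: [0, -2, 1, -1, 1]
R5 ← R5 + (5/4)·R1: [0, 23/4, 29/4, 13/2, -15/2]
R3 ← R3 − (48/17)·R2: [0, 0, -339/17, -199/17, 15/17]
R4 ← R4 + (8/17)·R2: [0, 0, 31/17, 19/17, -11/17]
R5 ← R5 − (23/17)·R2: [0, 0, 83/17, 7/17, -47/17]
R4 ← R4 + (31/339)·R3: [0, 0, 0, 16/339, -64/113]
R5 ← R5 + (83/339)·R3: [0, 0, 0, -832/339, -288/113]
R5 ← R5 + (52)·R4: [0, 0, 0, 0, -32]
5 nonzero rows, so rank(A) = 5.
A has 5 columns; by rank–nullity, nullity = 5 − 5 = 0.

0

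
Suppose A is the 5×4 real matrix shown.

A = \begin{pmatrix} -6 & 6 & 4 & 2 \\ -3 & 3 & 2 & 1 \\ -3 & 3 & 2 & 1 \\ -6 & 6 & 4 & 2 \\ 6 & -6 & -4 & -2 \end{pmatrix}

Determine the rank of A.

Row reduce to echelon form.
R2 ← R2 − (1/2)·R1: [0, 0, 0, 0]
R3 ← R3 − (1/2)·R1: [0, 0, 0, 0]
R4 ← R4 − R1: [0, 0, 0, 0]
R5 ← R5 + R1: [0, 0, 0, 0]
Echelon form has 1 nonzero row, so rank(A) = 1.

1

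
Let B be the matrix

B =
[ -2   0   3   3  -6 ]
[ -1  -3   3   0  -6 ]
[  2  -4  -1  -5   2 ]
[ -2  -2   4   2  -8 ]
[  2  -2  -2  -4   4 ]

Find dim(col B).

2

Row reduce to echelon form.
R2 ← R2 − (1/2)·R1: [0, -3, 3/2, -3/2, -3]
R3 ← R3 + R1: [0, -4, 2, -2, -4]
R4 ← R4 − R1: [0, -2, 1, -1, -2]
R5 ← R5 + R1: [0, -2, 1, -1, -2]
R3 ← R3 − (4/3)·R2: [0, 0, 0, 0, 0]
R4 ← R4 − (2/3)·R2: [0, 0, 0, 0, 0]
R5 ← R5 − (2/3)·R2: [0, 0, 0, 0, 0]
Echelon form has 2 nonzero rows, so rank(B) = 2.
The column space has dimension equal to the rank: 2.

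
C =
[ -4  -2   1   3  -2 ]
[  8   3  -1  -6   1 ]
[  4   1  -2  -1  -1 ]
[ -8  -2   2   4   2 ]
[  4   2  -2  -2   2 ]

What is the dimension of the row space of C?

3

Row reduce to echelon form.
R2 ← R2 + (2)·R1: [0, -1, 1, 0, -3]
R3 ← R3 + R1: [0, -1, -1, 2, -3]
R4 ← R4 − (2)·R1: [0, 2, 0, -2, 6]
R5 ← R5 + R1: [0, 0, -1, 1, 0]
R3 ← R3 − R2: [0, 0, -2, 2, 0]
R4 ← R4 + (2)·R2: [0, 0, 2, -2, 0]
R4 ← R4 + R3: [0, 0, 0, 0, 0]
R5 ← R5 − (1/2)·R3: [0, 0, 0, 0, 0]
Echelon form has 3 nonzero rows, so rank(C) = 3.
The row space has dimension equal to the rank: 3.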